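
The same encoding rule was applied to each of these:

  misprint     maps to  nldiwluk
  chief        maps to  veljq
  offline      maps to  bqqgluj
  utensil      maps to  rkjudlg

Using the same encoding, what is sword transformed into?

m(12)→n(13) and i(8)→l(11) fit y≡7x+7 (mod 26); the inverse of 7 mod 26 is 15. Each letter's alphabet position (a=0..z=25) is mapped through 7·x+7 mod 26 — an affine cipher.
For sword: s(18)→7·18+7≡3=d; w(22)→7·22+7≡5=f; o(14)→7·14+7≡1=b; r(17)→7·17+7≡22=w; d(3)→7·3+7≡2=c (all mod 26).

dfbwc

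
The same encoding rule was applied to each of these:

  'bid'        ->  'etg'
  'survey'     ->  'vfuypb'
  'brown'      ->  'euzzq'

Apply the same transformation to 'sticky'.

The rule splits by letter class: vowels +11, consonants +3.
On sticky: s(cons)+3=v, t(cons)+3=w, i(vowel)+11=t, c(cons)+3=f, k(cons)+3=n, y(cons)+3=b.

vwtfnb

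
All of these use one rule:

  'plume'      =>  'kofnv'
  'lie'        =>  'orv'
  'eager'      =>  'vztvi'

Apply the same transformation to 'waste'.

Each pair mirrors across the alphabet (p↔k, l↔o, u↔f): positions sum to 25. Letters are reflected about the middle of the alphabet (position → 25−position): Atbash.
For waste: w↔d, a↔z, s↔h, t↔g, e↔v.

dzhgv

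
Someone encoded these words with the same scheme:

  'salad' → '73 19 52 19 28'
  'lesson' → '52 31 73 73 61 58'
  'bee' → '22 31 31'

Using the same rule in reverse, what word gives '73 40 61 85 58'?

shown

s(#19)→73 and a(#1)→19: differences scale by 3, so n = 3·pos + 16. Each letter becomes 3×(its alphabet position, a=1..z=26) + 16.
Reversing it on 73 40 61 85 58: 73→(73−16)÷3=19=s, 40→(40−16)÷3=8=h, 61→(61−16)÷3=15=o, 85→(85−16)÷3=23=w, 58→(58−16)÷3=14=n.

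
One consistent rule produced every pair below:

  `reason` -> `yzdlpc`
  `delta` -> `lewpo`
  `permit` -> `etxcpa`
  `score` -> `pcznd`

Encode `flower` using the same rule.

cphzwq

Read the word backwards and shift each letter +11.
For flower: reverse → rewolf; then shift: r+11=c, e+11=p, w+11=h, o+11=z, l+11=w, f+11=q.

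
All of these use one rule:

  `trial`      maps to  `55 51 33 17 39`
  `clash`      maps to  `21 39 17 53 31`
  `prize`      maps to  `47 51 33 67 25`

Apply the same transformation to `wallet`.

61 17 39 39 25 55

t(#20)→55 and r(#18)→51: differences scale by 2, so n = 2·pos + 15. Each letter becomes 2×(its alphabet position, a=1..z=26) + 15.
Applying it to wallet: w=23→61, a=1→17, l=12→39, l=12→39, e=5→25, t=20→55.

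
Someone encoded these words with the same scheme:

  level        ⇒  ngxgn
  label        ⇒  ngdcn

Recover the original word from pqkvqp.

notion

The output letters match the input read backwards, each shifted +2: level reversed is level. Read the word backwards and shift each letter +2.
Decoding pqkvqp: shift back: p−2=n, q−2=o, k−2=i, v−2=t, q−2=o, p−2=n → noiton; then reverse → notion.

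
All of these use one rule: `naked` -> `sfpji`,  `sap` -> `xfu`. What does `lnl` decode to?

Compare letters: n→s is +5, a→f is +5, k→p is +5 — a constant shift. Every letter moves 5 places later in the alphabet, wrapping around z→a.
Undoing it on lnl: l−5=g, n−5=i, l−5=g.

gig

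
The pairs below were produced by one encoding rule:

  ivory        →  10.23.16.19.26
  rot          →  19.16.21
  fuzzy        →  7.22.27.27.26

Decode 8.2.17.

gap

i is letter #9 and maps to 10: an offset of 1. Letters become their 1-based position plus 1 (so a→2, b→3, …).
Undoing it on 8.2.17: 8→(8−1)÷1=7=g, 2→(2−1)÷1=1=a, 17→(17−1)÷1=16=p.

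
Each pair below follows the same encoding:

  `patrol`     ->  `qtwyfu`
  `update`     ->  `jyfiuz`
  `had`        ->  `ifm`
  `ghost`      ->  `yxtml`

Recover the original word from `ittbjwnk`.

firewood

The output letters match the input read backwards, each shifted +5: patrol reversed is lortap. Two steps: reverse the string, then apply a Caesar shift of +5.
Decoding ittbjwnk: shift back: i−5=d, t−5=o, t−5=o, b−5=w, j−5=e, w−5=r, n−5=i, k−5=f → doowerif; then reverse → firewood.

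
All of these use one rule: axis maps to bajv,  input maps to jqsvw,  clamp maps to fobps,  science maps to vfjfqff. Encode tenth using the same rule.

The shift depends on letter class: consonant x→a is +3, but vowel a→b is +1. Two shifts are in play — +1 for a/e/i/o/u, +3 for every other letter.
On tenth: t(cons)+3=w, e(vowel)+1=f, n(cons)+3=q, t(cons)+3=w, h(cons)+3=k.

wfqwk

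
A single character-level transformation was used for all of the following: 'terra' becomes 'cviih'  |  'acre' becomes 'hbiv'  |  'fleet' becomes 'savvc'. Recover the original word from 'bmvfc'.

This is an affine cipher: with a=0,…,z=25, each position x becomes (23x+7) mod 26.
Undoing it on bmvfc: b(1)→17·(1−7)≡2=c; m(12)→17·(12−7)≡7=h; v(21)→17·(21−7)≡4=e; f(5)→17·(5−7)≡18=s; c(2)→17·(2−7)≡19=t (all mod 26).

chest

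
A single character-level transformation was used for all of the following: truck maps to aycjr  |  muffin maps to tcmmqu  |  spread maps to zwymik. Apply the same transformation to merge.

The rule splits by letter class: vowels +8, consonants +7.
For merge: m(cons)+7=t, e(vowel)+8=m, r(cons)+7=y, g(cons)+7=n, e(vowel)+8=m.

tmynm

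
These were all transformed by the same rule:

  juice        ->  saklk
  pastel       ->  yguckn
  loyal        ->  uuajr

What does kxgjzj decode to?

breath

Shifts by position in juice: pos 0: j→s (+9), pos 1: u→a (+6), pos 2: i→k (+2), pos 3: c→l (+9), pos 4: e→k (+6) — repeating every 3. A repeating key of period 3 is used — shifts +9, +6, +2 over and over.
Reversing it on kxgjzj: k−9=b, x−6=r, g−2=e, j−9=a, z−6=t, j−2=h.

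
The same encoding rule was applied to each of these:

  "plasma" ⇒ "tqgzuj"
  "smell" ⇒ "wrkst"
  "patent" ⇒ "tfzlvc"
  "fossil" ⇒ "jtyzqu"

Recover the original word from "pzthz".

In plasma: p→t is +4, l→q is +5, a→g is +6, s→z is +7 — the shift increases by 1 each position. Letter i (0-indexed) is shifted by i+4, so successive shifts are 4, 5, 6, ….
Undoing it on pzthz: p−4=l, z−5=u, t−6=n, h−7=a, z−8=r.

lunar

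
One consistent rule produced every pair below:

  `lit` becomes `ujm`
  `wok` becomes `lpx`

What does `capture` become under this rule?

fsvuqbd

The output letters match the input read backwards, each shifted +1: lit reversed is til. Two steps: reverse the string, then apply a Caesar shift of +1.
On capture: reverse → erutpac; then shift: e+1=f, r+1=s, u+1=v, t+1=u, p+1=q, a+1=b, c+1=d.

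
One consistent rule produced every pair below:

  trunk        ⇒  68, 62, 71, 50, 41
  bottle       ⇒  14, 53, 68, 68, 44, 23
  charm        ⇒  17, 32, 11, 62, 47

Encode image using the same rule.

t(#20)→68 and r(#18)→62: differences scale by 3, so n = 3·pos + 8. With a=1..z=26, the number is 3·pos + 8.
For image: i=9→35, m=13→47, a=1→11, g=7→29, e=5→23.

35, 47, 11, 29, 23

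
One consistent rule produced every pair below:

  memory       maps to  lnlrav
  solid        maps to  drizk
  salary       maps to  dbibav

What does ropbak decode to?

m(12)→l(11) and e(4)→n(13) fit y≡3x+1 (mod 26); the inverse of 3 mod 26 is 9. This is an affine cipher: with a=0,…,z=25, each position x becomes (3x+1) mod 26.
Undoing it on ropbak: r(17)→9·(17−1)≡14=o; o(14)→9·(14−1)≡13=n; p(15)→9·(15−1)≡22=w; b(1)→9·(1−1)≡0=a; a(0)→9·(0−1)≡17=r; k(10)→9·(10−1)≡3=d (all mod 26).

onward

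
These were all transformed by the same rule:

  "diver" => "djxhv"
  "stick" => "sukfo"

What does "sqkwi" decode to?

spite

In diver: d→d is +0, i→j is +1, v→x is +2, e→h is +3 — the shift increases by 1 each position. Letter i (0-indexed) is shifted by i+0, so successive shifts are 0, 1, 2, ….
Undoing it on sqkwi: s−0=s, q−1=p, k−2=i, w−3=t, i−4=e.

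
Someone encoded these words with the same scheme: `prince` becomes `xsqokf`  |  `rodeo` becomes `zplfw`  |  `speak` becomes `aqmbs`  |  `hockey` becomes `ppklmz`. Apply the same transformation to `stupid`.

aucqqe

Shifts by position in prince: pos 0: p→x (+8), pos 1: r→s (+1), pos 2: i→q (+8), pos 3: n→o (+1) — repeating every 2. A repeating key of period 2 is used — shifts +8, +1 over and over.
On stupid: s+8=a, t+1=u, u+8=c, p+1=q, i+8=q, d+1=e.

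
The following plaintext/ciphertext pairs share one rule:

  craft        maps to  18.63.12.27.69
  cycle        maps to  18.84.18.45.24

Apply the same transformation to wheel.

78.33.24.24.45

The formula is n = 3×(alphabet index, a=1) + 9.
For wheel: w=23→78, h=8→33, e=5→24, e=5→24, l=12→45.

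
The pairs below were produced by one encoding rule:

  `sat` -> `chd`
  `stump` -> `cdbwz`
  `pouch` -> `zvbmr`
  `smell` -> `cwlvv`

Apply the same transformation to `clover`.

The shift depends on letter class: consonant s→c is +10, but vowel a→h is +7. The rule splits by letter class: vowels +7, consonants +10.
On clover: c(cons)+10=m, l(cons)+10=v, o(vowel)+7=v, v(cons)+10=f, e(vowel)+7=l, r(cons)+10=b.

mvvflb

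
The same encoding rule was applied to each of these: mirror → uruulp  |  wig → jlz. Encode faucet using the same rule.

The output letters match the input read backwards, each shifted +3: mirror reversed is rorrim. The word is reversed, then every letter is shifted forward by 3.
Applying it to faucet: reverse → tecuaf; then shift: t+3=w, e+3=h, c+3=f, u+3=x, a+3=d, f+3=i.

whfxdi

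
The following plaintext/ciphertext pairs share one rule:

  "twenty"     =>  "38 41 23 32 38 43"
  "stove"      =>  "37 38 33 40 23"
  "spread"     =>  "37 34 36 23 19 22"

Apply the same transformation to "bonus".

t is letter #20 and maps to 38: an offset of 18. Letters become their 1-based position plus 18 (so a→19, b→20, …).
For bonus: b=2→20, o=15→33, n=14→32, u=21→39, s=19→37.

20 33 32 39 37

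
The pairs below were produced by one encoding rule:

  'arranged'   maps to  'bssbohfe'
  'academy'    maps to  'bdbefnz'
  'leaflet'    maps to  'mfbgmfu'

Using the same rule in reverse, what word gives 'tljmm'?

Compare letters: a→b is +1, r→s is +1, r→s is +1 — a constant shift. It's a constant shift of +1 (ROT1).
Decoding tljmm: t−1=s, l−1=k, j−1=i, m−1=l, m−1=l.

skill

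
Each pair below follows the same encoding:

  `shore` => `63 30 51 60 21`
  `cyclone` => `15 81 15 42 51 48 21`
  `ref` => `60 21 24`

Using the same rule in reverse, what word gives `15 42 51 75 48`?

clown

Each letter becomes 3×(its alphabet position, a=1..z=26) + 6.
Reversing it on 15 42 51 75 48: 15→(15−6)÷3=3=c, 42→(42−6)÷3=12=l, 51→(51−6)÷3=15=o, 75→(75−6)÷3=23=w, 48→(48−6)÷3=14=n.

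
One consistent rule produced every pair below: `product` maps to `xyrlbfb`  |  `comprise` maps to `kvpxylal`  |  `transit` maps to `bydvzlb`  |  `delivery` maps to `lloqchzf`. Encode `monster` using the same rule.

Shifts by position in product: pos 0: p→x (+8), pos 1: r→y (+7), pos 2: o→r (+3), pos 3: d→l (+8), pos 4: u→b (+7), pos 5: c→f (+3) — repeating every 3. It's a Vigenère-style cipher with numeric key [8,7,3]: position i shifts by key[i mod 3].
For monster: m+8=u, o+7=v, n+3=q, s+8=a, t+7=a, e+3=h, r+8=z.

uvqaahz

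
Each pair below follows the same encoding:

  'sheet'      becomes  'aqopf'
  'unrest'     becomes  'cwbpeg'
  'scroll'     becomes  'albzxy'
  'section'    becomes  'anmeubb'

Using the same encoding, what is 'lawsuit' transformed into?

tjgdgvh

Letter i (0-indexed) is shifted by i+8, so successive shifts are 8, 9, 10, ….
Applying it to lawsuit: l+8=t, a+9=j, w+10=g, s+11=d, u+12=g, i+13=v, t+14=h.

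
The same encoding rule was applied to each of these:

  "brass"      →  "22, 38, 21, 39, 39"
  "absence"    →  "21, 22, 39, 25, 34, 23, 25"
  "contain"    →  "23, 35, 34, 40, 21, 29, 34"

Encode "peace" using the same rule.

36, 25, 21, 23, 25

b is letter #2 and maps to 22: an offset of 20. Each letter is replaced by its alphabet position (a=1..z=26) + 20.
Applying it to peace: p=16→36, e=5→25, a=1→21, c=3→23, e=5→25.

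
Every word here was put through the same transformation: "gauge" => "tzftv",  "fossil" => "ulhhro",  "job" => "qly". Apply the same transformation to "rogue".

Each pair mirrors across the alphabet (g↔t, a↔z, u↔f): positions sum to 25. Each letter is replaced by its mirror in the alphabet: a↔z, b↔y, c↔x, and so on (the Atbash cipher).
Applying it to rogue: r↔i, o↔l, g↔t, u↔f, e↔v.

iltfv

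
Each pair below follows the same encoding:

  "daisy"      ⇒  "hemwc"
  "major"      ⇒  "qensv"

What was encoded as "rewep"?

nasal

It's a constant shift of +4 (ROT4).
Undoing it on rewep: r−4=n, e−4=a, w−4=s, e−4=a, p−4=l.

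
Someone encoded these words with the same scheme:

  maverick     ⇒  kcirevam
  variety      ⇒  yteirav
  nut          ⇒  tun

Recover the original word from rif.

The output letters match the input read backwards: maverick reversed is kcirevam. The word is simply reversed.
Reversing it on rif: then reverse → fir.

fir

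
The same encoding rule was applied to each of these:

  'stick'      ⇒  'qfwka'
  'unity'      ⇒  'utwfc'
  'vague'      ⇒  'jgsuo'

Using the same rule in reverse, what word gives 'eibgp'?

moral

This is an affine cipher: with a=0,…,z=25, each position x becomes (15x+6) mod 26.
Decoding eibgp: e(4)→7·(4−6)≡12=m; i(8)→7·(8−6)≡14=o; b(1)→7·(1−6)≡17=r; g(6)→7·(6−6)≡0=a; p(15)→7·(15−6)≡11=l (all mod 26).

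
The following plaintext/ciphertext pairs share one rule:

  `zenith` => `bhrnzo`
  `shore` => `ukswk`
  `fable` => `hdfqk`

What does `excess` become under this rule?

In zenith: z→b is +2, e→h is +3, n→r is +4, i→n is +5 — the shift increases by 1 each position. The shift increases by 1 at each position, starting from +2: 2, 3, 4, ….
Applying it to excess: e+2=g, x+3=a, c+4=g, e+5=j, s+6=y, s+7=z.

gagjyz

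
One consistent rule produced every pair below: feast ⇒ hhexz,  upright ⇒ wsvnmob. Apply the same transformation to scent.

ufisz

The shift increases by 1 at each position, starting from +2: 2, 3, 4, ….
For scent: s+2=u, c+3=f, e+4=i, n+5=s, t+6=z.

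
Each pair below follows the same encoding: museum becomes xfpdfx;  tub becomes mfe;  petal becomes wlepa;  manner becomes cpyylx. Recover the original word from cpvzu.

The output letters match the input read backwards, each shifted +11: museum reversed is muesum. Read the word backwards and shift each letter +11.
Reversing it on cpvzu: shift back: c−11=r, p−11=e, v−11=k, z−11=o, u−11=j → rekoj; then reverse → joker.

joker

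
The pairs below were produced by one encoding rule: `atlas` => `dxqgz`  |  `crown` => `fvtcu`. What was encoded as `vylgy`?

In atlas: a→d is +3, t→x is +4, l→q is +5, a→g is +6 — the shift increases by 1 each position. Letter i (0-indexed) is shifted by i+3, so successive shifts are 3, 4, 5, ….
Reversing it on vylgy: v−3=s, y−4=u, l−5=g, g−6=a, y−7=r.

sugar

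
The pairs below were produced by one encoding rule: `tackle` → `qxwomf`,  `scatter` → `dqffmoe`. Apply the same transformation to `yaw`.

The output letters match the input read backwards, each shifted +12: tackle reversed is elkcat. The word is reversed, then every letter is shifted forward by 12.
Applying it to yaw: reverse → way; then shift: w+12=i, a+12=m, y+12=k.

imk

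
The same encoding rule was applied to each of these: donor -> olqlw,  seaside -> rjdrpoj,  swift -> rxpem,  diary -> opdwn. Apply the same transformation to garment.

d(3)→o(14) and o(14)→l(11) fit y≡21x+3 (mod 26); the inverse of 21 mod 26 is 5. This is an affine cipher: with a=0,…,z=25, each position x becomes (21x+3) mod 26.
On garment: g(6)→21·6+3≡25=z; a(0)→21·0+3≡3=d; r(17)→21·17+3≡22=w; m(12)→21·12+3≡21=v; e(4)→21·4+3≡9=j; n(13)→21·13+3≡16=q; t(19)→21·19+3≡12=m (all mod 26).

zdwvjqm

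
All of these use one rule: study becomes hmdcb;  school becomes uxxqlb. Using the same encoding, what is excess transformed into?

bbnlgn

The output letters match the input read backwards, each shifted +9: study reversed is yduts. The word is reversed, then every letter is shifted forward by 9.
Applying it to excess: reverse → ssecxe; then shift: s+9=b, s+9=b, e+9=n, c+9=l, x+9=g, e+9=n.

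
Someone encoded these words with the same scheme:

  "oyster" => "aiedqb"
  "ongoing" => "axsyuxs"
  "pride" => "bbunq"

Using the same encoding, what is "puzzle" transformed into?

Shifts by position in oyster: pos 0: o→a (+12), pos 1: y→i (+10), pos 2: s→e (+12), pos 3: t→d (+10) — repeating every 2. It's a Vigenère-style cipher with numeric key [12,10]: position i shifts by key[i mod 2].
For puzzle: p+12=b, u+10=e, z+12=l, z+10=j, l+12=x, e+10=o.

beljxo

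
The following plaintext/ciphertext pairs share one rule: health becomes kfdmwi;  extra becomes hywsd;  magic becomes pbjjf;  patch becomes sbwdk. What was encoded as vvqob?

Shifts by position in health: pos 0: h→k (+3), pos 1: e→f (+1), pos 2: a→d (+3), pos 3: l→m (+1) — repeating every 2. It's a Vigenère-style cipher with numeric key [3,1]: position i shifts by key[i mod 2].
Undoing it on vvqob: v−3=s, v−1=u, q−3=n, o−1=n, b−3=y.

sunny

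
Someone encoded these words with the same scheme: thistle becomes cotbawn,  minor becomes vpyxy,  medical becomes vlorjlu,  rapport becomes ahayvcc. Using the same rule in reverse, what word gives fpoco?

Shifts by position in thistle: pos 0: t→c (+9), pos 1: h→o (+7), pos 2: i→t (+11), pos 3: s→b (+9), pos 4: t→a (+7), pos 5: l→w (+11) — repeating every 3. The shifts repeat in a cycle of length 3: positions 0,1,… shift by +9, +7, +11, then the pattern repeats.
Reversing it on fpoco: f−9=w, p−7=i, o−11=d, c−9=t, o−7=h.

width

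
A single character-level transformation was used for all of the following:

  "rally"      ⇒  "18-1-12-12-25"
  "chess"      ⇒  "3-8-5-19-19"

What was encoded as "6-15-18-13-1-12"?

r is letter #18 and maps to 18: an offset of 0. Letters become their 1-indexed alphabet positions: a=1 … z=26.
Undoing it on 6-15-18-13-1-12: 6=f, 15=o, 18=r, 13=m, 1=a, 12=l.

formal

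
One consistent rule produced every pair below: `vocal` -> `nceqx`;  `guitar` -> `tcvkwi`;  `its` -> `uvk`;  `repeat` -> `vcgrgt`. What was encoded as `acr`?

The output letters match the input read backwards, each shifted +2: vocal reversed is lacov. Two steps: reverse the string, then apply a Caesar shift of +2.
Reversing it on acr: shift back: a−2=y, c−2=a, r−2=p → yap; then reverse → pay.

pay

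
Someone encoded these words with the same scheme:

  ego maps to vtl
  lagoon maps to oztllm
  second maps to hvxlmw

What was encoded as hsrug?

Each pair mirrors across the alphabet (e↔v, g↔t, o↔l): positions sum to 25. This is the alphabet-reversal cipher (Atbash): a becomes z, b becomes y, etc.
Reversing it on hsrug: h↔s, s↔h, r↔i, u↔f, g↔t.

shift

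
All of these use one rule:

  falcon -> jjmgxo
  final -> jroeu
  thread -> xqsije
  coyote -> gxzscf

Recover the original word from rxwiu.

novel

Shifts by position in falcon: pos 0: f→j (+4), pos 1: a→j (+9), pos 2: l→m (+1), pos 3: c→g (+4), pos 4: o→x (+9), pos 5: n→o (+1) — repeating every 3. A repeating key of period 3 is used — shifts +4, +9, +1 over and over.
Decoding rxwiu: r−4=n, x−9=o, w−1=v, i−4=e, u−9=l.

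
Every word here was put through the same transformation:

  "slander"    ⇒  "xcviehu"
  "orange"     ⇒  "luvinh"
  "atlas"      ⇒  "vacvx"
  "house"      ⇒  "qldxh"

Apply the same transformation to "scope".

xbloh

s(18)→x(23) and l(11)→c(2) fit y≡3x+21 (mod 26); the inverse of 3 mod 26 is 9. Treating letters as 0–25, the rule is x ↦ 3x + 21 (mod 26).
On scope: s(18)→3·18+21≡23=x; c(2)→3·2+21≡1=b; o(14)→3·14+21≡11=l; p(15)→3·15+21≡14=o; e(4)→3·4+21≡7=h (all mod 26).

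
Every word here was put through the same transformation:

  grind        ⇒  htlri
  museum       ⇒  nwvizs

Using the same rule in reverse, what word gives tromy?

The shift increases by 1 at each position, starting from +1: 1, 2, 3, ….
Decoding tromy: t−1=s, r−2=p, o−3=l, m−4=i, y−5=t.

split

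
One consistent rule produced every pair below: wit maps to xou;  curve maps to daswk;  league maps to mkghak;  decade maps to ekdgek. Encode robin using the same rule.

sucoo

The shift depends on letter class: consonant w→x is +1, but vowel i→o is +6. The rule splits by letter class: vowels +6, consonants +1.
Applying it to robin: r(cons)+1=s, o(vowel)+6=u, b(cons)+1=c, i(vowel)+6=o, n(cons)+1=o.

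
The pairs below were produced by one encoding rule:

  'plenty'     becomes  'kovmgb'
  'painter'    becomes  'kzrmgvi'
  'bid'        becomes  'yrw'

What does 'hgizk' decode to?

strap

Each letter is replaced by its mirror in the alphabet: a↔z, b↔y, c↔x, and so on (the Atbash cipher).
Decoding hgizk: h↔s, g↔t, i↔r, z↔a, k↔p.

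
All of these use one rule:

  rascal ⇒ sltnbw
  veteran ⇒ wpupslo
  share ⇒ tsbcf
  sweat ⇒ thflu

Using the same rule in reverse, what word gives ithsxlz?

highway

A repeating key of period 2 is used — shifts +1, +11 over and over.
Undoing it on ithsxlz: i−1=h, t−11=i, h−1=g, s−11=h, x−1=w, l−11=a, z−1=y.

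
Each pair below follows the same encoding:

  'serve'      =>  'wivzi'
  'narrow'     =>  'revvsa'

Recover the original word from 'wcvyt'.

syrup

Compare letters: s→w is +4, e→i is +4, r→v is +4 — a constant shift. This is a Caesar cipher with shift 4.
Decoding wcvyt: w−4=s, c−4=y, v−4=r, y−4=u, t−4=p.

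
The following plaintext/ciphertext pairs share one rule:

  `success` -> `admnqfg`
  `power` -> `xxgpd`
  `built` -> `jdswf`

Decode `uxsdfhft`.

The shift increases by 1 at each position, starting from +8: 8, 9, 10, ….
Decoding uxsdfhft: u−8=m, x−9=o, s−10=i, d−11=s, f−12=t, h−13=u, f−14=r, t−15=e.

moisture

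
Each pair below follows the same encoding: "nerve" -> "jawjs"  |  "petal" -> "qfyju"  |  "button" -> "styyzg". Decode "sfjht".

The output letters match the input read backwards, each shifted +5: nerve reversed is evren. Read the word backwards and shift each letter +5.
Decoding sfjht: shift back: s−5=n, f−5=a, j−5=e, h−5=c, t−5=o → naeco; then reverse → ocean.

ocean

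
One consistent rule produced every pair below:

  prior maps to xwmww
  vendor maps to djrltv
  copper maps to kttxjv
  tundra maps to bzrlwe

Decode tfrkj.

lance

Shifts by position in prior: pos 0: p→x (+8), pos 1: r→w (+5), pos 2: i→m (+4), pos 3: o→w (+8), pos 4: r→w (+5) — repeating every 3. It's a Vigenère-style cipher with numeric key [8,5,4]: position i shifts by key[i mod 3].
Reversing it on tfrkj: t−8=l, f−5=a, r−4=n, k−8=c, j−5=e.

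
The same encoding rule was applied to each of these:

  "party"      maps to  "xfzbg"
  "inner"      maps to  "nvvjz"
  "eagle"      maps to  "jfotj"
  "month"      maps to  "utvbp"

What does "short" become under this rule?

Two shifts are in play — +5 for a/e/i/o/u, +8 for every other letter.
For short: s(cons)+8=a, h(cons)+8=p, o(vowel)+5=t, r(cons)+8=z, t(cons)+8=b.

aptzb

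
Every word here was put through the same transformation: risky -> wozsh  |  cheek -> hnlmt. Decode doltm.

In risky: r→w is +5, i→o is +6, s→z is +7, k→s is +8 — the shift increases by 1 each position. Letter i (0-indexed) is shifted by i+5, so successive shifts are 5, 6, 7, ….
Reversing it on doltm: d−5=y, o−6=i, l−7=e, t−8=l, m−9=d.

yield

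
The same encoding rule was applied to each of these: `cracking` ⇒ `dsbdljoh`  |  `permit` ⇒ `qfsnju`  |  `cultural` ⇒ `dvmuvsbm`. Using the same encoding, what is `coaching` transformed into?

Compare letters: c→d is +1, r→s is +1, a→b is +1 — a constant shift. Each letter is shifted forward by 1 in the alphabet (a Caesar shift of +1).
On coaching: c+1=d, o+1=p, a+1=b, c+1=d, h+1=i, i+1=j, n+1=o, g+1=h.

dpbdijoh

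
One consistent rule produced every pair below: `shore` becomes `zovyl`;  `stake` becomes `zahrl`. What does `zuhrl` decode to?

Compare letters: s→z is +7, h→o is +7, o→v is +7 — a constant shift. Each letter is shifted forward by 7 in the alphabet (a Caesar shift of +7).
Reversing it on zuhrl: z−7=s, u−7=n, h−7=a, r−7=k, l−7=e.

snake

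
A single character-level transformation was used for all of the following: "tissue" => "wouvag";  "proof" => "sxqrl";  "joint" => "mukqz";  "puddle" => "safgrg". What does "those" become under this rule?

Shifts by position in tissue: pos 0: t→w (+3), pos 1: i→o (+6), pos 2: s→u (+2), pos 3: s→v (+3), pos 4: u→a (+6), pos 5: e→g (+2) — repeating every 3. It's a Vigenère-style cipher with numeric key [3,6,2]: position i shifts by key[i mod 3].
For those: t+3=w, h+6=n, o+2=q, s+3=v, e+6=k.

wnqvk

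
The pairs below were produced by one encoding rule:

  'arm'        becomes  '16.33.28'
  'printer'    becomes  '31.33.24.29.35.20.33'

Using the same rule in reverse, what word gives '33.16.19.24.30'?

radio

a is letter #1 and maps to 16: an offset of 15. Each letter is replaced by its alphabet position (a=1..z=26) + 15.
Reversing it on 33.16.19.24.30: 33→(33−15)÷1=18=r, 16→(16−15)÷1=1=a, 19→(19−15)÷1=4=d, 24→(24−15)÷1=9=i, 30→(30−15)÷1=15=o.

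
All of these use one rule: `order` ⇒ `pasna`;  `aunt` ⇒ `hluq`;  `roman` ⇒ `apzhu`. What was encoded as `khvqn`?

Each letter's alphabet position (a=0..z=25) is mapped through 21·x+7 mod 26 — an affine cipher.
Undoing it on khvqn: k(10)→5·(10−7)≡15=p; h(7)→5·(7−7)≡0=a; v(21)→5·(21−7)≡18=s; q(16)→5·(16−7)≡19=t; n(13)→5·(13−7)≡4=e (all mod 26).

paste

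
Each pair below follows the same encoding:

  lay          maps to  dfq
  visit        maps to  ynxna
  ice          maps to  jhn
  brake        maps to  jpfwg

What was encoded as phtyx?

stock

The output letters match the input read backwards, each shifted +5: lay reversed is yal. Two steps: reverse the string, then apply a Caesar shift of +5.
Reversing it on phtyx: shift back: p−5=k, h−5=c, t−5=o, y−5=t, x−5=s → kcots; then reverse → stock.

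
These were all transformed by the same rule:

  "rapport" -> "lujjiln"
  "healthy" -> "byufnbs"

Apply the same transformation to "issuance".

Compare letters: r→l is +20, a→u is +20, p→j is +20 — a constant shift. Each letter is shifted forward by 20 in the alphabet (a Caesar shift of +20).
On issuance: i+20=c, s+20=m, s+20=m, u+20=o, a+20=u, n+20=h, c+20=w, e+20=y.

cmmouhwy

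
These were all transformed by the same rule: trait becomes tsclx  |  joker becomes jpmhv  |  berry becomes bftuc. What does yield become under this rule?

yjgoh

In trait: t→t is +0, r→s is +1, a→c is +2, i→l is +3 — the shift increases by 1 each position. Letter i (0-indexed) is shifted by i+0, so successive shifts are 0, 1, 2, ….
Applying it to yield: y+0=y, i+1=j, e+2=g, l+3=o, d+4=h.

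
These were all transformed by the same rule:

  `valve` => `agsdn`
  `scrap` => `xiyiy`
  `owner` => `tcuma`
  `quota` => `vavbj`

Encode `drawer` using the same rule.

ixhenb

In valve: v→a is +5, a→g is +6, l→s is +7, v→d is +8 — the shift increases by 1 each position. The shift increases by 1 at each position, starting from +5: 5, 6, 7, ….
On drawer: d+5=i, r+6=x, a+7=h, w+8=e, e+9=n, r+10=b.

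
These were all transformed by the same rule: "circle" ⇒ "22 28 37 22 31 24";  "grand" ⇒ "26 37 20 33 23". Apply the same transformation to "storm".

c is letter #3 and maps to 22: an offset of 19. Letters become their 1-based position plus 19 (so a→20, b→21, …).
For storm: s=19→38, t=20→39, o=15→34, r=18→37, m=13→32.

38 39 34 37 32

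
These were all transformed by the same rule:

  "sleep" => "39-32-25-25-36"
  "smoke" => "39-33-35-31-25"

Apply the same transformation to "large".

32-21-38-27-25

The number is (letter's place in the alphabet, a=1) + 20.
On large: l=12→32, a=1→21, r=18→38, g=7→27, e=5→25.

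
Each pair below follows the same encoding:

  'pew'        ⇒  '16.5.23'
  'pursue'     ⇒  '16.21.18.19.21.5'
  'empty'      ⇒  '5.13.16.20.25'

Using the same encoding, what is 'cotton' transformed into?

p is letter #16 and maps to 16: an offset of 0. Each letter is replaced by its alphabet position (a=1, b=2, …, z=26).
For cotton: c=3→3, o=15→15, t=20→20, t=20→20, o=15→15, n=14→14.

3.15.20.20.15.14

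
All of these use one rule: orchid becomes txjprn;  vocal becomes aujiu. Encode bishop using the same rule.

gozpxz

In orchid: o→t is +5, r→x is +6, c→j is +7, h→p is +8 — the shift increases by 1 each position. Each letter shifts forward by (position + 5), i.e. 5, 6, 7, … — the shift grows by one for each successive letter.
Applying it to bishop: b+5=g, i+6=o, s+7=z, h+8=p, o+9=x, p+10=z.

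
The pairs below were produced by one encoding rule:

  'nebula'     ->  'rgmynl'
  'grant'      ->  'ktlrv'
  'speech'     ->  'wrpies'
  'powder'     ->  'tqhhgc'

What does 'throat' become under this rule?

xjcsce

The shifts repeat in a cycle of length 3: positions 0,1,… shift by +4, +2, +11, then the pattern repeats.
Applying it to throat: t+4=x, h+2=j, r+11=c, o+4=s, a+2=c, t+11=e.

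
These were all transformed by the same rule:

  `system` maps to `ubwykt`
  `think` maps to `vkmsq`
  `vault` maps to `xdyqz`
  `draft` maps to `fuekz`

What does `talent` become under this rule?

In system: s→u is +2, y→b is +3, s→w is +4, t→y is +5 — the shift increases by 1 each position. Letter i (0-indexed) is shifted by i+2, so successive shifts are 2, 3, 4, ….
For talent: t+2=v, a+3=d, l+4=p, e+5=j, n+6=t, t+7=a.

vdpjta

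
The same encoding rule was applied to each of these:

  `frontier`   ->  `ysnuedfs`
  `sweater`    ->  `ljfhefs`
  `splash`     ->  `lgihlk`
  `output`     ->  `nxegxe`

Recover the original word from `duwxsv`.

This is an affine cipher: with a=0,…,z=25, each position x becomes (19x+7) mod 26.
Undoing it on duwxsv: d(3)→11·(3−7)≡8=i; u(20)→11·(20−7)≡13=n; w(22)→11·(22−7)≡9=j; x(23)→11·(23−7)≡20=u; s(18)→11·(18−7)≡17=r; v(21)→11·(21−7)≡24=y (all mod 26).

injury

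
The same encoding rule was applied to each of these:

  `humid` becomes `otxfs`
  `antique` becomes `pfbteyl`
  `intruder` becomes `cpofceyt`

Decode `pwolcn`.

The output letters match the input read backwards, each shifted +11: humid reversed is dimuh. The word is reversed, then every letter is shifted forward by 11.
Undoing it on pwolcn: shift back: p−11=e, w−11=l, o−11=d, l−11=a, c−11=r, n−11=c → eldarc; then reverse → cradle.

cradle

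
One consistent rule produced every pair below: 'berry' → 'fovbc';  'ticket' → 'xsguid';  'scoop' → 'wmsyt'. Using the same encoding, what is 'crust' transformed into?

Shifts by position in berry: pos 0: b→f (+4), pos 1: e→o (+10), pos 2: r→v (+4), pos 3: r→b (+10) — repeating every 2. The shifts repeat in a cycle of length 2: positions 0,1,… shift by +4, +10, then the pattern repeats.
For crust: c+4=g, r+10=b, u+4=y, s+10=c, t+4=x.

gbycx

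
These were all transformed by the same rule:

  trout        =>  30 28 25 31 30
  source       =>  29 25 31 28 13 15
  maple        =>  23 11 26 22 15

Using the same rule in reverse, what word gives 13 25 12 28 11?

cobra

t is letter #20 and maps to 30: an offset of 10. The number is (letter's place in the alphabet, a=1) + 10.
Undoing it on 13 25 12 28 11: 13→(13−10)÷1=3=c, 25→(25−10)÷1=15=o, 12→(12−10)÷1=2=b, 28→(28−10)÷1=18=r, 11→(11−10)÷1=1=a.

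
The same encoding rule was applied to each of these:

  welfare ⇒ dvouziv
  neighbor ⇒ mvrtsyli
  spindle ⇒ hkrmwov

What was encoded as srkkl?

Each pair mirrors across the alphabet (w↔d, e↔v, l↔o): positions sum to 25. Letters are reflected about the middle of the alphabet (position → 25−position): Atbash.
Decoding srkkl: s↔h, r↔i, k↔p, k↔p, l↔o.

hippo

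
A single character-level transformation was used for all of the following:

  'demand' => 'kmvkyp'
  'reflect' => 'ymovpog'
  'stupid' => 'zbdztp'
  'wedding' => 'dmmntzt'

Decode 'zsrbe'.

skirt

In demand: d→k is +7, e→m is +8, m→v is +9, a→k is +10 — the shift increases by 1 each position. Each letter shifts forward by (position + 7), i.e. 7, 8, 9, … — the shift grows by one for each successive letter.
Undoing it on zsrbe: z−7=s, s−8=k, r−9=i, b−10=r, e−11=t.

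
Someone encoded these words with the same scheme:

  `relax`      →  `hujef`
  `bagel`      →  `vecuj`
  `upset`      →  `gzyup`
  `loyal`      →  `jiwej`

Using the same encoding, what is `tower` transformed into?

r(17)→h(7) and e(4)→u(20) fit y≡17x+4 (mod 26); the inverse of 17 mod 26 is 23. Each letter's alphabet position (a=0..z=25) is mapped through 17·x+4 mod 26 — an affine cipher.
On tower: t(19)→17·19+4≡15=p; o(14)→17·14+4≡8=i; w(22)→17·22+4≡14=o; e(4)→17·4+4≡20=u; r(17)→17·17+4≡7=h (all mod 26).

piouh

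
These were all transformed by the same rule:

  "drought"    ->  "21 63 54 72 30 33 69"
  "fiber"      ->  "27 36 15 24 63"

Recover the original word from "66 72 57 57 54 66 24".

d(#4)→21 and r(#18)→63: differences scale by 3, so n = 3·pos + 9. Each letter becomes 3×(its alphabet position, a=1..z=26) + 9.
Decoding 66 72 57 57 54 66 24: 66→(66−9)÷3=19=s, 72→(72−9)÷3=21=u, 57→(57−9)÷3=16=p, 57→(57−9)÷3=16=p, 54→(54−9)÷3=15=o, 66→(66−9)÷3=19=s, 24→(24−9)÷3=5=e.

suppose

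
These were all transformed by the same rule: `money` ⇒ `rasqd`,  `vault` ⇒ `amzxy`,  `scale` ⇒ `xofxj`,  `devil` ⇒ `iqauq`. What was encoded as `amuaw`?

Shifts by position in money: pos 0: m→r (+5), pos 1: o→a (+12), pos 2: n→s (+5), pos 3: e→q (+12) — repeating every 2. It's a Vigenère-style cipher with numeric key [5,12]: position i shifts by key[i mod 2].
Decoding amuaw: a−5=v, m−12=a, u−5=p, a−12=o, w−5=r.

vapor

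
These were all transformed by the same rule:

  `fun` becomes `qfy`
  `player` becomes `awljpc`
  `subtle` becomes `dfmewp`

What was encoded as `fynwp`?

uncle

Compare letters: f→q is +11, u→f is +11, n→y is +11 — a constant shift. Each letter is shifted forward by 11 in the alphabet (a Caesar shift of +11).
Decoding fynwp: f−11=u, y−11=n, n−11=c, w−11=l, p−11=e.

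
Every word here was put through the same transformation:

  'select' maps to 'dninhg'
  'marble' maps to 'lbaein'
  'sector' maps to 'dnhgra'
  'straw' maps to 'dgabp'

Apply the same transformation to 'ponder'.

s(18)→d(3) and e(4)→n(13) fit y≡3x+1 (mod 26); the inverse of 3 mod 26 is 9. Each letter's alphabet position (a=0..z=25) is mapped through 3·x+1 mod 26 — an affine cipher.
On ponder: p(15)→3·15+1≡20=u; o(14)→3·14+1≡17=r; n(13)→3·13+1≡14=o; d(3)→3·3+1≡10=k; e(4)→3·4+1≡13=n; r(17)→3·17+1≡0=a (all mod 26).

urokna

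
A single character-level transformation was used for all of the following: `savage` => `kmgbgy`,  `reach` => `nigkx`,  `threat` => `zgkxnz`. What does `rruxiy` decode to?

scroll

Read the word backwards and shift each letter +6.
Reversing it on rruxiy: shift back: r−6=l, r−6=l, u−6=o, x−6=r, i−6=c, y−6=s → llorcs; then reverse → scroll.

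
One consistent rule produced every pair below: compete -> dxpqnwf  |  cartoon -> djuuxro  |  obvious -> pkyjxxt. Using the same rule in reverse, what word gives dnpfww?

cement

Shifts by position in compete: pos 0: c→d (+1), pos 1: o→x (+9), pos 2: m→p (+3), pos 3: p→q (+1), pos 4: e→n (+9), pos 5: t→w (+3) — repeating every 3. The shifts repeat in a cycle of length 3: positions 0,1,… shift by +1, +9, +3, then the pattern repeats.
Reversing it on dnpfww: d−1=c, n−9=e, p−3=m, f−1=e, w−9=n, w−3=t.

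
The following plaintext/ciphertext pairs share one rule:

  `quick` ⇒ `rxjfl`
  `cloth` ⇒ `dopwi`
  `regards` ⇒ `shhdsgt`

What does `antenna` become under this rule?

bquhoqb

Shifts by position in quick: pos 0: q→r (+1), pos 1: u→x (+3), pos 2: i→j (+1), pos 3: c→f (+3) — repeating every 2. A repeating key of period 2 is used — shifts +1, +3 over and over.
For antenna: a+1=b, n+3=q, t+1=u, e+3=h, n+1=o, n+3=q, a+1=b.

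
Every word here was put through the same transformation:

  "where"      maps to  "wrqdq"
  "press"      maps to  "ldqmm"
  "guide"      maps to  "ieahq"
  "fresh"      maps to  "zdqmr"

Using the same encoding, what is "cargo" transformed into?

Each letter's alphabet position (a=0..z=25) is mapped through 9·x+6 mod 26 — an affine cipher.
Applying it to cargo: c(2)→9·2+6≡24=y; a(0)→9·0+6≡6=g; r(17)→9·17+6≡3=d; g(6)→9·6+6≡8=i; o(14)→9·14+6≡2=c (all mod 26).

ygdic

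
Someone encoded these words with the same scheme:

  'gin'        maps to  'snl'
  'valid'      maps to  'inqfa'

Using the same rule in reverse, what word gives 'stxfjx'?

The output letters match the input read backwards, each shifted +5: gin reversed is nig. Two steps: reverse the string, then apply a Caesar shift of +5.
Undoing it on stxfjx: shift back: s−5=n, t−5=o, x−5=s, f−5=a, j−5=e, x−5=s → nosaes; then reverse → season.

season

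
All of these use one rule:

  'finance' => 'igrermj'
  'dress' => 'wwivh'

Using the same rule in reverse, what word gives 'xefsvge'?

acrobat

The output letters match the input read backwards, each shifted +4: finance reversed is ecnanif. Read the word backwards and shift each letter +4.
Undoing it on xefsvge: shift back: x−4=t, e−4=a, f−4=b, s−4=o, v−4=r, g−4=c, e−4=a → taborca; then reverse → acrobat.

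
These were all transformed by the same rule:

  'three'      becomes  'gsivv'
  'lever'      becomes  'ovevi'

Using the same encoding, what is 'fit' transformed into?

Each pair mirrors across the alphabet (t↔g, h↔s, r↔i): positions sum to 25. Letters are reflected about the middle of the alphabet (position → 25−position): Atbash.
On fit: f↔u, i↔r, t↔g.

urg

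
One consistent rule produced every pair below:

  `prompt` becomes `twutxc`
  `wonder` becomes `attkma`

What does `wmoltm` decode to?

shield

In prompt: p→t is +4, r→w is +5, o→u is +6, m→t is +7 — the shift increases by 1 each position. The shift increases by 1 at each position, starting from +4: 4, 5, 6, ….
Undoing it on wmoltm: w−4=s, m−5=h, o−6=i, l−7=e, t−8=l, m−9=d.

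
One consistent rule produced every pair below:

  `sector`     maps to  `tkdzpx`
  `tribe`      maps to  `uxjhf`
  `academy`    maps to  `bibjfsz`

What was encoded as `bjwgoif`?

Shifts by position in sector: pos 0: s→t (+1), pos 1: e→k (+6), pos 2: c→d (+1), pos 3: t→z (+6) — repeating every 2. A repeating key of period 2 is used — shifts +1, +6 over and over.
Reversing it on bjwgoif: b−1=a, j−6=d, w−1=v, g−6=a, o−1=n, i−6=c, f−1=e.

advance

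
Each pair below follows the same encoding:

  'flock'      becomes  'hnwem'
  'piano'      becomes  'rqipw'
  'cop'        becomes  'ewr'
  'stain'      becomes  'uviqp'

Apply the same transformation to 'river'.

tqxmt

The shift depends on letter class: consonant f→h is +2, but vowel o→w is +8. Two shifts are in play — +8 for a/e/i/o/u, +2 for every other letter.
Applying it to river: r(cons)+2=t, i(vowel)+8=q, v(cons)+2=x, e(vowel)+8=m, r(cons)+2=t.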